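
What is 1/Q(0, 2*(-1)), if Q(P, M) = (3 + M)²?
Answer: 1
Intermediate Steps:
1/Q(0, 2*(-1)) = 1/((3 + 2*(-1))²) = 1/((3 - 2)²) = 1/(1²) = 1/1 = 1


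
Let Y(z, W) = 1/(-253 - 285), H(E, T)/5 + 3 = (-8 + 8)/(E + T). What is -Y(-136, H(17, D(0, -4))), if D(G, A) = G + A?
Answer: 1/538 ≈ 0.0018587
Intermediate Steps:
D(G, A) = A + G
H(E, T) = -15 (H(E, T) = -15 + 5*((-8 + 8)/(E + T)) = -15 + 5*(0/(E + T)) = -15 + 5*0 = -15 + 0 = -15)
Y(z, W) = -1/538 (Y(z, W) = 1/(-538) = -1/538)
-Y(-136, H(17, D(0, -4))) = -1*(-1/538) = 1/538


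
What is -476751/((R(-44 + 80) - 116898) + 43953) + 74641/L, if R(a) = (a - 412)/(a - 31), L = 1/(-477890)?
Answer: -1183929192763885/33191 ≈ -3.5670e+10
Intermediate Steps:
L = -1/477890 ≈ -2.0925e-6
R(a) = (-412 + a)/(-31 + a)
-476751/((R(-44 + 80) - 116898) + 43953) + 74641/L = -476751/(((-412 + (-44 + 80))/(-31 + (-44 + 80)) - 116898) + 43953) + 74641/(-1/477890) = -476751/(((-412 + 36)/(-31 + 36) - 116898) + 43953) + 74641*(-477890) = -476751/((-376/5 - 116898) + 43953) - 35670187490 = -476751/(-584866/5 + 43953) - 35670187490 = -476751/(-365101/5) - 35670187490 = -476751*(-5/365101) - 35670187490 = 216705/33191 - 35670187490 = -1183929192763885/33191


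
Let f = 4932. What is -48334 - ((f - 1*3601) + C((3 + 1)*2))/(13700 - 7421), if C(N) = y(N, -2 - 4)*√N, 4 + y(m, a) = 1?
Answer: -303490517/6279 + 2*√2/2093 ≈ -48334.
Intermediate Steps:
y(m, a) = -3 (y(m, a) = -4 + 1 = -3)
C(N) = -3*√N
-48334 - ((f - 1*3601) + C((3 + 1)*2))/(13700 - 7421) = -48334 - ((4932 - 1*3601) - 3*√2*√(3 + 1))/(13700 - 7421) = -48334 - ((4932 - 3601) - 3*2*√2)/6279 = -48334 - (1331 - 6*√2)/6279 = -48334 - (1331/6279 - 2*√2/2093) = -48334 + (-1331/6279 + 2*√2/2093) = -303490517/6279 + 2*√2/2093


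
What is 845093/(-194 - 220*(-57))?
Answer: 845093/12346 ≈ 68.451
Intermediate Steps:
845093/(-194 - 220*(-57)) = 845093/(-194 + 12540) = 845093/12346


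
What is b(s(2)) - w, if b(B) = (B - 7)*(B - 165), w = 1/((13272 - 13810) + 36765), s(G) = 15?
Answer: -43472401/36227 ≈ -1200.0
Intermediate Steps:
w = 1/36227 (w = 1/(-538 + 36765) = 1/36227 ≈ 2.7604e-5)
b(B) = (-165 + B)*(-7 + B) (b(B) = (-7 + B)*(-165 + B) = (-165 + B)*(-7 + B))
b(s(2)) - w = (1155 + 15**2 - 172*15) - 1*1/36227 = (1155 + 225 - 2580) - 1/36227 = -1200 - 1/36227 = -43472401/36227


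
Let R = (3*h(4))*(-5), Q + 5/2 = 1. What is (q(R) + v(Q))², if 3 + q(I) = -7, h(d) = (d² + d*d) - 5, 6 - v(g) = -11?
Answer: 49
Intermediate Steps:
Q = -3/2 (Q = -5/2 + 1 = -3/2 ≈ -1.5000)
v(g) = 17 (v(g) = 6 - 1*(-11) = 6 + 11 = 17)
h(d) = -5 + 2*d² (h(d) = (d² + d²) - 5 = 2*d² - 5 = -5 + 2*d²)
R = -405 (R = (3*(-5 + 2*4²))*(-5) = (3*(-5 + 2*16))*(-5) = (3*(-5 + 32))*(-5) = (3*27)*(-5) = 81*(-5) = -405)
q(I) = -10 (q(I) = -3 - 7 = -10)
(q(R) + v(Q))² = (-10 + 17)² = 7² = 49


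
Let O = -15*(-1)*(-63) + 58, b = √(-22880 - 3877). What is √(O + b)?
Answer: √(-887 + 3*I*√2973) ≈ 2.7347 + 29.908*I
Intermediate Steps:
b = 3*I*√2973 (b = √(-26757) = 3*I*√2973 ≈ 163.58*I)
O = -887 (O = 15*(-63) + 58 = -945 + 58 = -887)
√(O + b) = √(-887 + 3*I*√2973)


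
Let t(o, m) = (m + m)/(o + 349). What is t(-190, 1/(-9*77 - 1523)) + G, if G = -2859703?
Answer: -503799596917/176172 ≈ -2.8597e+6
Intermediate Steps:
t(o, m) = 2*m/(349 + o) (t(o, m) = (2*m)/(349 + o) = 2*m/(349 + o))
t(-190, 1/(-9*77 - 1523)) + G = 2/((-9*77 - 1523)*(349 - 190)) - 2859703 = 2/(-693 - 1523*159) - 2859703 = 2*(1/159)/(-2216) - 2859703 = 2*(-1/2216)*(1/159) - 2859703 = -1/176172 - 2859703 = -503799596917/176172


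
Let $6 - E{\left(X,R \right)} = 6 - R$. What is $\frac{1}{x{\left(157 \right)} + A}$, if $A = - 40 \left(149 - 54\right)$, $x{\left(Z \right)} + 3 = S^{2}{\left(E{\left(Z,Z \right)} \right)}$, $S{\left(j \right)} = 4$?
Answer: $- \frac{1}{3787} \approx -0.00026406$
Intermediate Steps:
$E{\left(X,R \right)} = R$ ($E{\left(X,R \right)} = 6 - \left(6 - R\right) = 6 + \left(-6 + R\right) = R$)
$x{\left(Z \right)} = 13$ ($x{\left(Z \right)} = -3 + 4^{2} = -3 + 16 = 13$)
$A = -3800$ ($A = \left(-40\right) 95 = -3800$)
$\frac{1}{x{\left(157 \right)} + A} = \frac{1}{13 - 3800} = \frac{1}{-3787} = - \frac{1}{3787}$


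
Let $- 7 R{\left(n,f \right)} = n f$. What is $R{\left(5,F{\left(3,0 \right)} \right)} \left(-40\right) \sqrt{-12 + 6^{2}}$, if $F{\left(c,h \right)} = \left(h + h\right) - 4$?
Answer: $- \frac{1600 \sqrt{6}}{7} \approx -559.88$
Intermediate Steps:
$F{\left(c,h \right)} = -4 + 2 h$ ($F{\left(c,h \right)} = 2 h - 4 = -4 + 2 h$)
$R{\left(n,f \right)} = - \frac{f n}{7}$ ($R{\left(n,f \right)} = - \frac{n f}{7} = - \frac{f n}{7}$)
$R{\left(5,F{\left(3,0 \right)} \right)} \left(-40\right) \sqrt{-12 + 6^{2}} = \left(- \frac{1}{7}\right) \left(-4 + 2 \cdot 0\right) 5 \left(-40\right) \sqrt{-12 + 6^{2}} = \left(- \frac{1}{7}\right) \left(-4 + 0\right) 5 \left(-40\right) \sqrt{-12 + 36} = \left(- \frac{1}{7}\right) \left(-4\right) 5 \left(-40\right) \sqrt{24} = \frac{20}{7} \left(-40\right) 2 \sqrt{6} = - \frac{800 \cdot 2 \sqrt{6}}{7} = - \frac{1600 \sqrt{6}}{7}$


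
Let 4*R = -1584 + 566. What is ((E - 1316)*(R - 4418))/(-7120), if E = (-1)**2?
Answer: -27615/32 ≈ -862.97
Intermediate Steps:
R = -509/2 (R = (-1584 + 566)/4 = (1/4)*(-1018) = -509/2 ≈ -254.50)
E = 1
((E - 1316)*(R - 4418))/(-7120) = ((1 - 1316)*(-509/2 - 4418))/(-7120) = -1315*(-9345/2)*(-1/7120) = (12288675/2)*(-1/7120) = -27615/32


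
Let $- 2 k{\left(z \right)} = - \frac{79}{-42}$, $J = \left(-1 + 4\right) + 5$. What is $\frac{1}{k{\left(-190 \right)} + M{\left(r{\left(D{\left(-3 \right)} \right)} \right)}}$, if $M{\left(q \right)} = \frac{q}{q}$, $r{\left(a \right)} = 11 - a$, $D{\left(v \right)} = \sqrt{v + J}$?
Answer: $\frac{84}{5} \approx 16.8$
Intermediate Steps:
$J = 8$ ($J = 3 + 5 = 8$)
$D{\left(v \right)} = \sqrt{8 + v}$ ($D{\left(v \right)} = \sqrt{v + 8} = \sqrt{8 + v}$)
$k{\left(z \right)} = - \frac{79}{84}$ ($k{\left(z \right)} = - \frac{\left(-79\right) \frac{1}{-42}}{2} = - \frac{\left(-79\right) \left(- \frac{1}{42}\right)}{2} = \left(- \frac{1}{2}\right) \frac{79}{42} = - \frac{79}{84}$)
$M{\left(q \right)} = 1$
$\frac{1}{k{\left(-190 \right)} + M{\left(r{\left(D{\left(-3 \right)} \right)} \right)}} = \frac{1}{- \frac{79}{84} + 1} = \frac{1}{\frac{5}{84}} = \frac{84}{5}$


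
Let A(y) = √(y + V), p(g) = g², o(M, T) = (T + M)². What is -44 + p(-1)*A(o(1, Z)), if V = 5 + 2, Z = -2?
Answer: -44 + 2*√2 ≈ -41.172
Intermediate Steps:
V = 7
o(M, T) = (M + T)²
A(y) = √(7 + y) (A(y) = √(y + 7) = √(7 + y))
-44 + p(-1)*A(o(1, Z)) = -44 + (-1)²*√(7 + (1 - 2)²) = -44 + 1*√(7 + (-1)²) = -44 + 1*√(7 + 1) = -44 + 1*√8 = -44 + 1*(2*√2) = -44 + 2*√2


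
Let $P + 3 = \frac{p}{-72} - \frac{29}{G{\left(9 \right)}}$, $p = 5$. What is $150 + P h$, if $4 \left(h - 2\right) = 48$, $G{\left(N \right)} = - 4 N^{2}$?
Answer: $\frac{35083}{324} \approx 108.28$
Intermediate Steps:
$h = 14$ ($h = 2 + \frac{1}{4} \cdot 48 = 2 + 12 = 14$)
$P = - \frac{1931}{648}$ ($P = -3 + \left(\frac{5}{-72} - \frac{29}{\left(-4\right) 9^{2}}\right) = -3 - \left(\frac{5}{72} + \frac{29}{\left(-4\right) 81}\right) = -3 - \left(\frac{5}{72} + \frac{29}{-324}\right) = -3 - - \frac{13}{648} = -3 + \left(- \frac{5}{72} + \frac{29}{324}\right) = -3 + \frac{13}{648} = - \frac{1931}{648} \approx -2.9799$)
$150 + P h = 150 - \frac{13517}{324} = \frac{35083}{324}$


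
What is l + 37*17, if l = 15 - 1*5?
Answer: 639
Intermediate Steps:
l = 10 (l = 15 - 5 = 10)
l + 37*17 = 10 + 37*17 = 10 + 629 = 639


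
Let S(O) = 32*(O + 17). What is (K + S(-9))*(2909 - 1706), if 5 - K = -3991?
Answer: 5115156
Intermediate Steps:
S(O) = 544 + 32*O (S(O) = 32*(17 + O) = 544 + 32*O)
K = 3996 (K = 5 - 1*(-3991) = 5 + 3991 = 3996)
(K + S(-9))*(2909 - 1706) = (3996 + (544 + 32*(-9)))*(2909 - 1706) = (3996 + (544 - 288))*1203 = (3996 + 256)*1203 = 4252*1203 = 5115156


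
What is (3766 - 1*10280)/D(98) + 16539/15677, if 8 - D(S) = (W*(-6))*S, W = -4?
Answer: 70443697/18373444 ≈ 3.8340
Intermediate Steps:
D(S) = 8 - 24*S (D(S) = 8 - (-4*(-6))*S = 8 - 24*S)
(3766 - 1*10280)/D(98) + 16539/15677 = (3766 - 1*10280)/(8 - 24*98) + 16539/15677 = (3766 - 10280)/(8 - 2352) + 16539*(1/15677) = -6514/(-2344) + 16539/15677 = -6514*(-1/2344) + 16539/15677 = 3257/1172 + 16539/15677 = 70443697/18373444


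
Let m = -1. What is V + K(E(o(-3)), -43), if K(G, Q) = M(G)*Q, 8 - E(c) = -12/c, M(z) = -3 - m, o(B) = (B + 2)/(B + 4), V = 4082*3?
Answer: 12332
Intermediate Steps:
V = 12246
o(B) = (2 + B)/(4 + B)
M(z) = -2 (M(z) = -3 - 1*(-1) = -3 + 1 = -2)
E(c) = 8 + 12/c (E(c) = 8 - (-12)/c = 8 + 12/c)
K(G, Q) = -2*Q
V + K(E(o(-3)), -43) = 12246 - 2*(-43) = 12246 + 86 = 12332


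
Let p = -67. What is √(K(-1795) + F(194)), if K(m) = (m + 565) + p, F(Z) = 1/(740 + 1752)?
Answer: I*√2013612629/1246 ≈ 36.014*I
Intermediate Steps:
F(Z) = 1/2492
K(m) = 498 + m (K(m) = (m + 565) - 67 = (565 + m) - 67 = 498 + m)
√(K(-1795) + F(194)) = √((498 - 1795) + 1/2492) = √(-1297 + 1/2492) = √(-3232123/2492) = I*√2013612629/1246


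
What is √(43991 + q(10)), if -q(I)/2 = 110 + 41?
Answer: √43689 ≈ 209.02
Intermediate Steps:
q(I) = -302 (q(I) = -2*(110 + 41) = -2*151 = -302)
√(43991 + q(10)) = √(43991 - 302) = √43689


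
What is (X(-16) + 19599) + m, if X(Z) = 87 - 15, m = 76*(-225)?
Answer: 2571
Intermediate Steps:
m = -17100
X(Z) = 72
(X(-16) + 19599) + m = (72 + 19599) - 17100 = 19671 - 17100 = 2571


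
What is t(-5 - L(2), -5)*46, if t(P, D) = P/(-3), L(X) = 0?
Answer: 230/3 ≈ 76.667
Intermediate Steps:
t(P, D) = -P/3 (t(P, D) = P*(-1/3) = -P/3)
t(-5 - L(2), -5)*46 = -(-5 - 1*0)/3*46 = -(-5 + 0)/3*46 = -1/3*(-5)*46 = (5/3)*46 = 230/3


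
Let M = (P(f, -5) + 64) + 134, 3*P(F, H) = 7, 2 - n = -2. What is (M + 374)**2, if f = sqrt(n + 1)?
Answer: 2968729/9 ≈ 3.2986e+5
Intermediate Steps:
n = 4 (n = 2 - 1*(-2) = 2 + 2 = 4)
f = sqrt(5) (f = sqrt(4 + 1) = sqrt(5) ≈ 2.2361)
P(F, H) = 7/3 (P(F, H) = (1/3)*7 = 7/3)
M = 601/3 (M = (7/3 + 64) + 134 = 199/3 + 134 = 601/3 ≈ 200.33)
(M + 374)**2 = (601/3 + 374)**2 = (1723/3)**2 = 2968729/9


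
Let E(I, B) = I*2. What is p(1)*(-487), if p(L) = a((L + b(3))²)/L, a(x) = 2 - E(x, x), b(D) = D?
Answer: 14610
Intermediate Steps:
E(I, B) = 2*I
a(x) = 2 - 2*x
p(L) = (2 - 2*(3 + L)²)/L (p(L) = (2 - 2*(L + 3)²)/L = (2 - 2*(3 + L)²)/L)
p(1)*(-487) = (2*(1 - (3 + 1)²)/1)*(-487) = (2*1*(1 - 1*4²))*(-487) = (2*1*(1 - 1*16))*(-487) = (2*1*(1 - 16))*(-487) = (2*1*(-15))*(-487) = -30*(-487) = 14610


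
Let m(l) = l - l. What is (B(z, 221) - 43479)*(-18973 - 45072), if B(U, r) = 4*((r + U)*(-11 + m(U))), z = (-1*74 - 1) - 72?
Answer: 2993143075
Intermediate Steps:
m(l) = 0
z = -147 (z = (-74 - 1) - 72 = -75 - 72 = -147)
B(U, r) = -44*U - 44*r (B(U, r) = 4*((r + U)*(-11 + 0)) = 4*((U + r)*(-11)) = 4*(-11*U - 11*r) = -44*U - 44*r)
(B(z, 221) - 43479)*(-18973 - 45072) = ((-44*(-147) - 44*221) - 43479)*(-18973 - 45072) = ((6468 - 9724) - 43479)*(-64045) = (-3256 - 43479)*(-64045) = -46735*(-64045) = 2993143075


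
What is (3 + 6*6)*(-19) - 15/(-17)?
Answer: -12582/17 ≈ -740.12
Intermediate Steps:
(3 + 6*6)*(-19) - 15/(-17) = (3 + 36)*(-19) - 15*(-1/17) = 39*(-19) + 15/17 = -741 + 15/17 = -12582/17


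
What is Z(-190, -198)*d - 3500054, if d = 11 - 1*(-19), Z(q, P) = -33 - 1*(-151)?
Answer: -3496514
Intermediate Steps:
Z(q, P) = 118 (Z(q, P) = -33 + 151 = 118)
d = 30 (d = 11 + 19 = 30)
Z(-190, -198)*d - 3500054 = 118*30 - 3500054 = 3540 - 3500054 = -3496514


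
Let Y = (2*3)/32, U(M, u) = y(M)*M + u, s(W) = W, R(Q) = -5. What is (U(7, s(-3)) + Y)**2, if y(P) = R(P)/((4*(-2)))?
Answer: 625/256 ≈ 2.4414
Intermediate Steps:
y(P) = 5/8 (y(P) = -5/(4*(-2)) = -5/(-8) = -5*(-1/8) = 5/8)
U(M, u) = u + 5*M/8 (U(M, u) = 5*M/8 + u = u + 5*M/8)
Y = 3/16 (Y = 6*(1/32) = 3/16 ≈ 0.18750)
(U(7, s(-3)) + Y)**2 = ((-3 + (5/8)*7) + 3/16)**2 = ((-3 + 35/8) + 3/16)**2 = (11/8 + 3/16)**2 = (25/16)**2 = 625/256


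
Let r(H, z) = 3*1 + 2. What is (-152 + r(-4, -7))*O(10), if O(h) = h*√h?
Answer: -1470*√10 ≈ -4648.5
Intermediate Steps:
r(H, z) = 5 (r(H, z) = 3 + 2 = 5)
O(h) = h^(3/2)
(-152 + r(-4, -7))*O(10) = (-152 + 5)*10^(3/2) = -1470*√10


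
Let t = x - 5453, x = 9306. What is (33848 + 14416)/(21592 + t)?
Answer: 48264/25445 ≈ 1.8968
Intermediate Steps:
t = 3853 (t = 9306 - 5453 = 3853)
(33848 + 14416)/(21592 + t) = (33848 + 14416)/(21592 + 3853) = 48264/25445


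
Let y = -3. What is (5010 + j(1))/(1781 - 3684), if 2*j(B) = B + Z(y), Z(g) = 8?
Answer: -10029/3806 ≈ -2.6350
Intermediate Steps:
j(B) = 4 + B/2 (j(B) = (B + 8)/2 = (8 + B)/2 = 4 + B/2)
(5010 + j(1))/(1781 - 3684) = (5010 + (4 + (½)*1))/(1781 - 3684) = (5010 + (4 + ½))/(-1903) = (5010 + 9/2)*(-1/1903) = (10029/2)*(-1/1903) = -10029/3806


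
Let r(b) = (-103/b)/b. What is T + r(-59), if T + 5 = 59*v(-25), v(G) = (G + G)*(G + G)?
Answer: 513429992/3481 ≈ 1.4750e+5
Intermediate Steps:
v(G) = 4*G² (v(G) = (2*G)*(2*G) = 4*G²)
r(b) = -103/b²
T = 147495 (T = -5 + 59*(4*(-25)²) = -5 + 59*(4*625) = -5 + 59*2500 = -5 + 147500 = 147495)
T + r(-59) = 147495 - 103/(-59)² = 147495 - 103*1/3481 = 147495 - 103/3481 = 513429992/3481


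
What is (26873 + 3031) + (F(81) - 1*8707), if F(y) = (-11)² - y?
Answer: 21237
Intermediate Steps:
F(y) = 121 - y
(26873 + 3031) + (F(81) - 1*8707) = (26873 + 3031) + ((121 - 1*81) - 1*8707) = 29904 + ((121 - 81) - 8707) = 29904 + (40 - 8707) = 29904 - 8667 = 21237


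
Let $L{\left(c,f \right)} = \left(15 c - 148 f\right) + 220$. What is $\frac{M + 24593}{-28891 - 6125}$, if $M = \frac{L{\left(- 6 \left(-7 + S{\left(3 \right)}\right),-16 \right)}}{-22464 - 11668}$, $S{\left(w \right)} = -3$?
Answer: $- \frac{69950399}{99597176} \approx -0.70233$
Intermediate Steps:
$L{\left(c,f \right)} = 220 - 148 f + 15 c$ ($L{\left(c,f \right)} = \left(- 148 f + 15 c\right) + 220 = 220 - 148 f + 15 c$)
$M = - \frac{872}{8533}$ ($M = \frac{220 - -2368 + 15 \left(- 6 \left(-7 - 3\right)\right)}{-22464 - 11668} = \frac{220 + 2368 + 15 \left(\left(-6\right) \left(-10\right)\right)}{-34132} = \left(220 + 2368 + 15 \cdot 60\right) \left(- \frac{1}{34132}\right) = \left(220 + 2368 + 900\right) \left(- \frac{1}{34132}\right) = 3488 \left(- \frac{1}{34132}\right) = - \frac{872}{8533} \approx -0.10219$)
$\frac{M + 24593}{-28891 - 6125} = \frac{- \frac{872}{8533} + 24593}{-28891 - 6125} = \frac{209851197}{8533 \left(-35016\right)} = \frac{209851197}{8533} \left(- \frac{1}{35016}\right) = - \frac{69950399}{99597176}$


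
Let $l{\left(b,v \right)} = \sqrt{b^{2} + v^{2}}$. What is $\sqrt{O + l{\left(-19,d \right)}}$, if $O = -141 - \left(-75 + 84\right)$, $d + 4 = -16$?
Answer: $\sqrt{-150 + \sqrt{761}} \approx 11.064 i$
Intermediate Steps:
$d = -20$ ($d = -4 - 16 = -20$)
$O = -150$ ($O = -141 - 9 = -150$)
$\sqrt{O + l{\left(-19,d \right)}} = \sqrt{-150 + \sqrt{\left(-19\right)^{2} + \left(-20\right)^{2}}} = \sqrt{-150 + \sqrt{361 + 400}} = \sqrt{-150 + \sqrt{761}}$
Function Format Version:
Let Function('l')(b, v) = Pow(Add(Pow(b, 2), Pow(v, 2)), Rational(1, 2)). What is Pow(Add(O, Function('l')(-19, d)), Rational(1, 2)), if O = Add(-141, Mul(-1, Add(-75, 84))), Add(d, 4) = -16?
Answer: Pow(Add(-150, Pow(761, Rational(1, 2))), Rational(1, 2)) ≈ Mul(11.064, I)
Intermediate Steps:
d = -20 (d = Add(-4, -16) = -20)
O = -150 (O = Add(-141, Mul(-1, 9)) = Add(-141, -9) = -150)
Pow(Add(O, Function('l')(-19, d)), Rational(1, 2)) = Pow(Add(-150, Pow(Add(Pow(-19, 2), Pow(-20, 2)), Rational(1, 2))), Rational(1, 2)) = Pow(Add(-150, Pow(Add(361, 400), Rational(1, 2))), Rational(1, 2)) = Pow(Add(-150, Pow(761, Rational(1, 2))), Rational(1, 2))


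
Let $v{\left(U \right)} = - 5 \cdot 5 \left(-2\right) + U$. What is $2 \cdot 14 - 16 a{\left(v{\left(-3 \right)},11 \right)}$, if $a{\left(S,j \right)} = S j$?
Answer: $-8244$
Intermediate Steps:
$v{\left(U \right)} = 50 + U$ ($v{\left(U \right)} = \left(-5\right) \left(-10\right) + U = 50 + U$)
$2 \cdot 14 - 16 a{\left(v{\left(-3 \right)},11 \right)} = 2 \cdot 14 - 16 \left(50 - 3\right) 11 = 28 - 16 \cdot 47 \cdot 11 = 28 - 8272 = -8244$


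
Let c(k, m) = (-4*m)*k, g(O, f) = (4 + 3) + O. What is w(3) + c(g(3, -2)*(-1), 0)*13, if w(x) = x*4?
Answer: 12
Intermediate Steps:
g(O, f) = 7 + O
c(k, m) = -4*k*m
w(x) = 4*x
w(3) + c(g(3, -2)*(-1), 0)*13 = 4*3 - 4*(7 + 3)*(-1)*0*13 = 12 - 4*10*(-1)*0*13 = 12 - 4*(-10)*0*13 = 12 + 0*13 = 12 + 0 = 12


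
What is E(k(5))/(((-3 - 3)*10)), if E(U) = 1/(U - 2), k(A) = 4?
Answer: -1/120 ≈ -0.0083333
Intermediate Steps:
E(U) = 1/(-2 + U)
E(k(5))/(((-3 - 3)*10)) = 1/((-2 + 4)*(((-3 - 3)*10))) = 1/(2*((-6*10))) = (½)/(-60) = (½)*(-1/60) = -1/120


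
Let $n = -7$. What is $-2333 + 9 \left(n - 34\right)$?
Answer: $-2702$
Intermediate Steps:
$-2333 + 9 \left(n - 34\right) = -2333 + 9 \left(-7 - 34\right) = -2333 + 9 \left(-41\right) = -2333 - 369 = -2702$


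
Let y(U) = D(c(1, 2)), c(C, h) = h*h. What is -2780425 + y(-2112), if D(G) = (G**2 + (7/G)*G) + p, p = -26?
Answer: -2780428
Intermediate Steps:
c(C, h) = h**2
D(G) = -19 + G**2 (D(G) = (G**2 + (7/G)*G) - 26 = (G**2 + 7) - 26 = (7 + G**2) - 26 = -19 + G**2)
y(U) = -3 (y(U) = -19 + (2**2)**2 = -19 + 4**2 = -19 + 16 = -3)
-2780425 + y(-2112) = -2780425 - 3 = -2780428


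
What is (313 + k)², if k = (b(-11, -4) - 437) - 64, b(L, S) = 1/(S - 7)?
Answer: 4280761/121 ≈ 35378.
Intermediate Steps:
b(L, S) = 1/(-7 + S)
k = -5512/11 (k = (1/(-7 - 4) - 437) - 64 = (1/(-11) - 437) - 64 = (-1/11 - 437) - 64 = -4808/11 - 64 = -5512/11 ≈ -501.09)
(313 + k)² = (313 - 5512/11)² = (-2069/11)² = 4280761/121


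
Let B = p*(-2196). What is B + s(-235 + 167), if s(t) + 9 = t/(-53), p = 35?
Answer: -4073989/53 ≈ -76868.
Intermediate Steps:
B = -76860 (B = 35*(-2196) = -76860)
s(t) = -9 - t/53 (s(t) = -9 + t/(-53) = -9 + t*(-1/53) = -9 - t/53)
B + s(-235 + 167) = -76860 + (-9 - (-235 + 167)/53) = -76860 + (-9 - 1/53*(-68)) = -76860 + (-9 + 68/53) = -76860 - 409/53 = -4073989/53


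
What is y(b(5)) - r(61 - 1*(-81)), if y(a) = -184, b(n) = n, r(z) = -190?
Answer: 6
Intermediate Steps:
y(b(5)) - r(61 - 1*(-81)) = -184 - 1*(-190) = -184 + 190 = 6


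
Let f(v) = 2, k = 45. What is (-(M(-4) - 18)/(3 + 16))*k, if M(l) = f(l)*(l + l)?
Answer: 1530/19 ≈ 80.526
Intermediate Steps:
M(l) = 4*l (M(l) = 2*(l + l) = 2*(2*l) = 4*l)
(-(M(-4) - 18)/(3 + 16))*k = -(4*(-4) - 18)/(3 + 16)*45 = -(-16 - 18)/19*45 = -(-34)/19*45 = -1*(-34/19)*45 = (34/19)*45 = 1530/19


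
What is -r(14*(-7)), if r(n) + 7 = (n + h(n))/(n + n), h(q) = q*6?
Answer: 7/2 ≈ 3.5000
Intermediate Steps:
h(q) = 6*q
r(n) = -7/2 (r(n) = -7 + (n + 6*n)/(n + n) = -7 + (7*n)/((2*n)) = -7 + (7*n)*(1/(2*n)) = -7 + 7/2 = -7/2)
-r(14*(-7)) = -1*(-7/2) = 7/2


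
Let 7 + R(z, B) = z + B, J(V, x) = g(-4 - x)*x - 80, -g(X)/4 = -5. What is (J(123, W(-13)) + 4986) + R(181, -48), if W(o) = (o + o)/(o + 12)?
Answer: 5552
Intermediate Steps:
W(o) = 2*o/(12 + o) (W(o) = (2*o)/(12 + o) = 2*o/(12 + o))
g(X) = 20 (g(X) = -4*(-5) = 20)
J(V, x) = -80 + 20*x (J(V, x) = 20*x - 80 = -80 + 20*x)
R(z, B) = -7 + B + z (R(z, B) = -7 + (z + B) = -7 + (B + z) = -7 + B + z)
(J(123, W(-13)) + 4986) + R(181, -48) = ((-80 + 20*(2*(-13)/(12 - 13))) + 4986) + (-7 - 48 + 181) = ((-80 + 20*(2*(-13)/(-1))) + 4986) + 126 = ((-80 + 20*(2*(-13)*(-1))) + 4986) + 126 = ((-80 + 20*26) + 4986) + 126 = ((-80 + 520) + 4986) + 126 = (440 + 4986) + 126 = 5426 + 126 = 5552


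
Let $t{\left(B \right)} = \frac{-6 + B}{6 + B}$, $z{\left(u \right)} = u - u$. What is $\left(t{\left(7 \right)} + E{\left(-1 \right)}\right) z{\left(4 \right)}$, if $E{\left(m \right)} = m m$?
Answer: $0$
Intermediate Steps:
$z{\left(u \right)} = 0$
$t{\left(B \right)} = \frac{-6 + B}{6 + B}$
$E{\left(m \right)} = m^{2}$
$\left(t{\left(7 \right)} + E{\left(-1 \right)}\right) z{\left(4 \right)} = \left(\frac{-6 + 7}{6 + 7} + \left(-1\right)^{2}\right) 0 = \left(\frac{1}{13} \cdot 1 + 1\right) 0 = \left(\frac{1}{13} + 1\right) 0 = \frac{14}{13} \cdot 0 = 0$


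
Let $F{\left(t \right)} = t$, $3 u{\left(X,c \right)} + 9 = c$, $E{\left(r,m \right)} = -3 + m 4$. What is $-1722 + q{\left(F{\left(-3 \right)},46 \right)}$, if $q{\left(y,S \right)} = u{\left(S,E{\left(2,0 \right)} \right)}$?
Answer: $-1726$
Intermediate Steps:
$E{\left(r,m \right)} = -3 + 4 m$
$u{\left(X,c \right)} = -3 + \frac{c}{3}$
$q{\left(y,S \right)} = -4$ ($q{\left(y,S \right)} = -3 + \frac{-3 + 4 \cdot 0}{3} = -3 + \frac{-3 + 0}{3} = -3 + \frac{1}{3} \left(-3\right) = -3 - 1 = -4$)
$-1722 + q{\left(F{\left(-3 \right)},46 \right)} = -1722 - 4 = -1726$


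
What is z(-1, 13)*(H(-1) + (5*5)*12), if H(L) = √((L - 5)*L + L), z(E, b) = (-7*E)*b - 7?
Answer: 25200 + 84*√5 ≈ 25388.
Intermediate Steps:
z(E, b) = -7 - 7*E*b (z(E, b) = -7*E*b - 7 = -7 - 7*E*b)
H(L) = √(L + L*(-5 + L)) (H(L) = √((-5 + L)*L + L) = √(L*(-5 + L) + L) = √(L + L*(-5 + L)))
z(-1, 13)*(H(-1) + (5*5)*12) = (-7 - 7*(-1)*13)*(√(-(-4 - 1)) + (5*5)*12) = (-7 + 91)*(√(-1*(-5)) + 25*12) = 84*(√5 + 300) = 84*(300 + √5) = 25200 + 84*√5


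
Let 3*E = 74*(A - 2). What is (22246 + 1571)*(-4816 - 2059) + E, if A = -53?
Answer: -491229695/3 ≈ -1.6374e+8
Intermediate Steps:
E = -4070/3 (E = (74*(-53 - 2))/3 = (74*(-55))/3 = (1/3)*(-4070) = -4070/3 ≈ -1356.7)
(22246 + 1571)*(-4816 - 2059) + E = (22246 + 1571)*(-4816 - 2059) - 4070/3 = 23817*(-6875) - 4070/3 = -163741875 - 4070/3 = -491229695/3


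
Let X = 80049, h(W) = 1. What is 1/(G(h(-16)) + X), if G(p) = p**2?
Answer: 1/80050 ≈ 1.2492e-5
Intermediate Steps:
1/(G(h(-16)) + X) = 1/(1**2 + 80049) = 1/(1 + 80049) = 1/80050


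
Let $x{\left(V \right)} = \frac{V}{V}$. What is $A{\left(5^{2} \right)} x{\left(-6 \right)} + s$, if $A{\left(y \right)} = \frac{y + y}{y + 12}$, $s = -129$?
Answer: $- \frac{4723}{37} \approx -127.65$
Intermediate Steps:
$x{\left(V \right)} = 1$
$A{\left(y \right)} = \frac{2 y}{12 + y}$
$A{\left(5^{2} \right)} x{\left(-6 \right)} + s = \frac{2 \cdot 5^{2}}{12 + 5^{2}} \cdot 1 - 129 = 2 \cdot 25 \frac{1}{12 + 25} \cdot 1 - 129 = 2 \cdot 25 \cdot \frac{1}{37} \cdot 1 - 129 = \frac{50}{37} \cdot 1 - 129 = \frac{50}{37} - 129 = - \frac{4723}{37}$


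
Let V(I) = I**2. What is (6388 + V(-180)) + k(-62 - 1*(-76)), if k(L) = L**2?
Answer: 38984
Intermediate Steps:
(6388 + V(-180)) + k(-62 - 1*(-76)) = (6388 + (-180)**2) + (-62 - 1*(-76))**2 = (6388 + 32400) + (-62 + 76)**2 = 38788 + 14**2 = 38788 + 196 = 38984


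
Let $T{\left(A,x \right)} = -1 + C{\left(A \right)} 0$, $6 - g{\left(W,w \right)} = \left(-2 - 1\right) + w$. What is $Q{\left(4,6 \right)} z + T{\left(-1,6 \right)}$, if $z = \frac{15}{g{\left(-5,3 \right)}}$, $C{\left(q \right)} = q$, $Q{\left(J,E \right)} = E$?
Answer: $14$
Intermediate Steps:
$g{\left(W,w \right)} = 9 - w$ ($g{\left(W,w \right)} = 6 - \left(\left(-2 - 1\right) + w\right) = 6 - \left(-3 + w\right) = 9 - w$)
$z = \frac{5}{2}$ ($z = \frac{15}{9 - 3} = \frac{15}{6} = 15 \cdot \frac{1}{6} = \frac{5}{2} \approx 2.5$)
$T{\left(A,x \right)} = -1$ ($T{\left(A,x \right)} = -1 + A 0 = -1 + 0 = -1$)
$Q{\left(4,6 \right)} z + T{\left(-1,6 \right)} = 6 \cdot \frac{5}{2} - 1 = 15 - 1 = 14$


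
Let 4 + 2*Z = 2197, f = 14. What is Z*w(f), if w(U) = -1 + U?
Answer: 28509/2 ≈ 14255.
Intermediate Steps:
Z = 2193/2 (Z = -2 + (½)*2197 = -2 + 2197/2 = 2193/2 ≈ 1096.5)
Z*w(f) = 2193*(-1 + 14)/2 = (2193/2)*13 = 28509/2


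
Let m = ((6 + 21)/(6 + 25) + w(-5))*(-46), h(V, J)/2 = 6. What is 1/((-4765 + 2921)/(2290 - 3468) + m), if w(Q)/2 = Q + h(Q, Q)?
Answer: -589/401992 ≈ -0.0014652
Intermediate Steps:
h(V, J) = 12 (h(V, J) = 2*6 = 12)
w(Q) = 24 + 2*Q (w(Q) = 2*(Q + 12) = 2*(12 + Q) = 24 + 2*Q)
m = -21206/31 (m = ((6 + 21)/(6 + 25) + (24 + 2*(-5)))*(-46) = (27/31 + (24 - 10))*(-46) = (27*(1/31) + 14)*(-46) = (27/31 + 14)*(-46) = (461/31)*(-46) = -21206/31 ≈ -684.06)
1/((-4765 + 2921)/(2290 - 3468) + m) = 1/((-4765 + 2921)/(2290 - 3468) - 21206/31) = 1/(-1844/(-1178) - 21206/31) = 1/(-1844*(-1/1178) - 21206/31) = 1/(922/589 - 21206/31) = 1/(-401992/589) = -589/401992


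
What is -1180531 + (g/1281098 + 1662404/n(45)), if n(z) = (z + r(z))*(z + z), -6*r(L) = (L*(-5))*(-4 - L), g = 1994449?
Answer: -243985850505560017/206673134850 ≈ -1.1805e+6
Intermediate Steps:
r(L) = 5*L*(-4 - L)/6 (r(L) = -L*(-5)*(-4 - L)/6 = -(-5*L)*(-4 - L)/6 = -(-5)*L*(-4 - L)/6 = 5*L*(-4 - L)/6)
n(z) = 2*z*(z - 5*z*(4 + z)/6) (n(z) = (z - 5*z*(4 + z)/6)*(z + z) = (z - 5*z*(4 + z)/6)*(2*z) = 2*z*(z - 5*z*(4 + z)/6))
-1180531 + (g/1281098 + 1662404/n(45)) = -1180531 + (1994449/1281098 + 1662404/((-⅓*45²*(14 + 5*45)))) = -1180531 + (1994449*(1/1281098) + 1662404/((-⅓*2025*(14 + 225)))) = -1180531 + (1994449/1281098 + 1662404/((-⅓*2025*239))) = -1180531 + (1994449/1281098 + 1662404/(-161325)) = -1180531 + (1994449/1281098 + 1662404*(-1/161325)) = -1180531 + (1994449/1281098 - 1662404/161325) = -1180531 - 1807947954667/206673134850 = -243985850505560017/206673134850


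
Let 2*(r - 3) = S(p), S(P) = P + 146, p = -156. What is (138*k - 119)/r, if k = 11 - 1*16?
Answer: 809/2 ≈ 404.50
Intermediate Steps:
S(P) = 146 + P
r = -2 (r = 3 + (146 - 156)/2 = 3 + (½)*(-10) = 3 - 5 = -2)
k = -5 (k = 11 - 16 = -5)
(138*k - 119)/r = (138*(-5) - 119)/(-2) = (-690 - 119)*(-½) = -809*(-½) = 809/2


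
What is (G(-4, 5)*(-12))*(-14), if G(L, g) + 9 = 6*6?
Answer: 4536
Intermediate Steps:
G(L, g) = 27 (G(L, g) = -9 + 6*6 = -9 + 36 = 27)
(G(-4, 5)*(-12))*(-14) = (27*(-12))*(-14) = -324*(-14) = 4536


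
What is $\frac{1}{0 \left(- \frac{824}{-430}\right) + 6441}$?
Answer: $\frac{1}{6441} \approx 0.00015526$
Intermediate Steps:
$\frac{1}{0 \left(- \frac{824}{-430}\right) + 6441} = \frac{1}{0 \left(\left(-824\right) \left(- \frac{1}{430}\right)\right) + 6441} = \frac{1}{0 \cdot \frac{412}{215} + 6441} = \frac{1}{0 + 6441} = \frac{1}{6441}$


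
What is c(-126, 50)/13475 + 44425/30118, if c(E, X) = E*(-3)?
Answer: 7922227/5270650 ≈ 1.5031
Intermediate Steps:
c(E, X) = -3*E
c(-126, 50)/13475 + 44425/30118 = -3*(-126)/13475 + 44425/30118 = 378*(1/13475) + 44425*(1/30118) = 54/1925 + 44425/30118 = 7922227/5270650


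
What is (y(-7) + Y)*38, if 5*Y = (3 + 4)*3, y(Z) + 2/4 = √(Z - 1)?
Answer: 703/5 + 76*I*√2 ≈ 140.6 + 107.48*I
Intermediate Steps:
y(Z) = -½ + √(-1 + Z) (y(Z) = -½ + √(Z - 1) = -½ + √(-1 + Z))
Y = 21/5 (Y = ((3 + 4)*3)/5 = (7*3)/5 = (⅕)*21 = 21/5 ≈ 4.2000)
(y(-7) + Y)*38 = ((-½ + √(-1 - 7)) + 21/5)*38 = ((-½ + √(-8)) + 21/5)*38 = ((-½ + 2*I*√2) + 21/5)*38 = (37/10 + 2*I*√2)*38 = 703/5 + 76*I*√2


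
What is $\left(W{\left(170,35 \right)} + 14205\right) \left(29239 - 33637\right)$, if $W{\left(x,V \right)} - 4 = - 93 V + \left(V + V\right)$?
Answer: $-48483552$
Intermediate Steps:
$W{\left(x,V \right)} = 4 - 91 V$ ($W{\left(x,V \right)} = 4 + \left(- 93 V + \left(V + V\right)\right) = 4 + \left(- 93 V + 2 V\right) = 4 - 91 V$)
$\left(W{\left(170,35 \right)} + 14205\right) \left(29239 - 33637\right) = \left(\left(4 - 3185\right) + 14205\right) \left(29239 - 33637\right) = \left(\left(4 - 3185\right) + 14205\right) \left(-4398\right) = \left(-3181 + 14205\right) \left(-4398\right) = 11024 \left(-4398\right) = -48483552$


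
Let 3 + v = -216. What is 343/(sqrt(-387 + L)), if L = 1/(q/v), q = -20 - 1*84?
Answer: -686*I*sqrt(1040754)/40029 ≈ -17.483*I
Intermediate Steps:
v = -219 (v = -3 - 216 = -219)
q = -104 (q = -20 - 84 = -104)
L = 219/104 (L = 1/(-104/(-219)) = 1/(-104*(-1/219)) = 1/(104/219) = 219/104 ≈ 2.1058)
343/(sqrt(-387 + L)) = 343/(sqrt(-387 + 219/104)) = 343/(sqrt(-40029/104)) = 343/((I*sqrt(1040754)/52)) = 343*(-2*I*sqrt(1040754)/40029) = -686*I*sqrt(1040754)/40029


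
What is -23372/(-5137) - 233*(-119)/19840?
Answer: 606134079/101918080 ≈ 5.9473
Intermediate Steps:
-23372/(-5137) - 233*(-119)/19840 = -23372*(-1/5137) + 27727*(1/19840) = 23372/5137 + 27727/19840 = 606134079/101918080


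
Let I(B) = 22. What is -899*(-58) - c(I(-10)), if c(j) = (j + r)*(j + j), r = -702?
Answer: 82062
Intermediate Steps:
c(j) = 2*j*(-702 + j) (c(j) = (j - 702)*(j + j) = (-702 + j)*(2*j) = 2*j*(-702 + j))
-899*(-58) - c(I(-10)) = -899*(-58) - 2*22*(-702 + 22) = 52142 - 2*22*(-680) = 52142 - 1*(-29920) = 52142 + 29920 = 82062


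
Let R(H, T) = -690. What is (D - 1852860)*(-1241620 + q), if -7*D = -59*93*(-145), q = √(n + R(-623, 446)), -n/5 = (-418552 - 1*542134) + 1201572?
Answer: 17091687728700/7 - 110125080*I*√18830/7 ≈ 2.4417e+12 - 2.1588e+9*I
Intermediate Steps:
n = -1204430 (n = -5*((-418552 - 1*542134) + 1201572) = -5*((-418552 - 542134) + 1201572) = -5*(-960686 + 1201572) = -5*240886 = -1204430)
q = 8*I*√18830 (q = √(-1204430 - 690) = √(-1205120) = 8*I*√18830 ≈ 1097.8*I)
D = -795615/7 (D = -(-59*93)*(-145)/7 = -(-5487)*(-145)/7 = -⅐*795615 = -795615/7 ≈ -1.1366e+5)
(D - 1852860)*(-1241620 + q) = (-795615/7 - 1852860)*(-1241620 + 8*I*√18830) = -13765635*(-1241620 + 8*I*√18830)/7 = 17091687728700/7 - 110125080*I*√18830/7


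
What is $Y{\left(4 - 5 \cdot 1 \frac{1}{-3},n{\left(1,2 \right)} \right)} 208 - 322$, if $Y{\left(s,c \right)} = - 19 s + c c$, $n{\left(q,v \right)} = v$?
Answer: $- \frac{65654}{3} \approx -21885.0$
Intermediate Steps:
$Y{\left(s,c \right)} = c^{2} - 19 s$ ($Y{\left(s,c \right)} = - 19 s + c^{2} = c^{2} - 19 s$)
$Y{\left(4 - 5 \cdot 1 \frac{1}{-3},n{\left(1,2 \right)} \right)} 208 - 322 = \left(2^{2} - 19 \left(4 - 5 \cdot 1 \frac{1}{-3}\right)\right) 208 - 322 = \left(4 - 19 \left(4 - 5 \cdot 1 \left(- \frac{1}{3}\right)\right)\right) 208 - 322 = \left(4 - 19 \left(4 - - \frac{5}{3}\right)\right) 208 - 322 = \left(4 - 19 \left(4 + \frac{5}{3}\right)\right) 208 - 322 = \left(4 - \frac{323}{3}\right) 208 - 322 = \left(- \frac{311}{3}\right) 208 - 322 = - \frac{64688}{3} - 322 = - \frac{65654}{3}$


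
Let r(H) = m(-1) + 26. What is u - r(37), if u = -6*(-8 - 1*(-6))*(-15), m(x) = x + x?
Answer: -204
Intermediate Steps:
m(x) = 2*x
r(H) = 24 (r(H) = 2*(-1) + 26 = -2 + 26 = 24)
u = -180 (u = -6*(-8 + 6)*(-15) = -6*(-2)*(-15) = 12*(-15) = -180)
u - r(37) = -180 - 1*24 = -180 - 24 = -204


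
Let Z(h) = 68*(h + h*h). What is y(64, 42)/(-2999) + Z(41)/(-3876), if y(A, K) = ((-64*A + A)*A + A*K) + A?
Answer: 3129198/56981 ≈ 54.917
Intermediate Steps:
Z(h) = 68*h + 68*h**2 (Z(h) = 68*(h + h**2) = 68*h + 68*h**2)
y(A, K) = A - 63*A**2 + A*K (y(A, K) = ((-63*A)*A + A*K) + A = (-63*A**2 + A*K) + A = A - 63*A**2 + A*K)
y(64, 42)/(-2999) + Z(41)/(-3876) = (64*(1 + 42 - 63*64))/(-2999) + (68*41*(1 + 41))/(-3876) = (64*(1 + 42 - 4032))*(-1/2999) + (68*41*42)*(-1/3876) = (64*(-3989))*(-1/2999) + 117096*(-1/3876) = -255296*(-1/2999) - 574/19 = 255296/2999 - 574/19 = 3129198/56981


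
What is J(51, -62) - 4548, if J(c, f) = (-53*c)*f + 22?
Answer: 163060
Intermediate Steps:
J(c, f) = 22 - 53*c*f (J(c, f) = -53*c*f + 22 = 22 - 53*c*f)
J(51, -62) - 4548 = (22 - 53*51*(-62)) - 4548 = (22 + 167586) - 4548 = 167608 - 4548 = 163060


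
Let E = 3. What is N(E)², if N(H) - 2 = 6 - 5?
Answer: 9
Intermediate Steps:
N(H) = 3 (N(H) = 2 + (6 - 5) = 2 + 1 = 3)
N(E)² = 3² = 9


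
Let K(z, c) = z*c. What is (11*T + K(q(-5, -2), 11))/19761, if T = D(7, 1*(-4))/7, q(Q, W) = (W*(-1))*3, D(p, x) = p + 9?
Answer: 638/138327 ≈ 0.0046123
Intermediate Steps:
D(p, x) = 9 + p
q(Q, W) = -3*W (q(Q, W) = -W*3 = -3*W)
T = 16/7 (T = (9 + 7)/7 = 16*(⅐) = 16/7 ≈ 2.2857)
K(z, c) = c*z
(11*T + K(q(-5, -2), 11))/19761 = (11*(16/7) + 11*(-3*(-2)))/19761 = (176/7 + 11*6)*(1/19761) = (176/7 + 66)*(1/19761) = (638/7)*(1/19761) = 638/138327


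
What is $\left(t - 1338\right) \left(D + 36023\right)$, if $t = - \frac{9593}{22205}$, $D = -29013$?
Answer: $- \frac{41667275966}{4441} \approx -9.3824 \cdot 10^{6}$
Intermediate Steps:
$t = - \frac{9593}{22205}$ ($t = \left(-9593\right) \frac{1}{22205} = - \frac{9593}{22205} \approx -0.43202$)
$\left(t - 1338\right) \left(D + 36023\right) = \left(- \frac{9593}{22205} - 1338\right) \left(-29013 + 36023\right) = \left(- \frac{29719883}{22205}\right) 7010 = - \frac{41667275966}{4441}$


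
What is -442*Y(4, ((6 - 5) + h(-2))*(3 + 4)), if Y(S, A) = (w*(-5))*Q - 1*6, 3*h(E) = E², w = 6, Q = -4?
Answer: -50388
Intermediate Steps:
h(E) = E²/3
Y(S, A) = 114 (Y(S, A) = (6*(-5))*(-4) - 1*6 = -30*(-4) - 6 = 120 - 6 = 114)
-442*Y(4, ((6 - 5) + h(-2))*(3 + 4)) = -442*114 = -50388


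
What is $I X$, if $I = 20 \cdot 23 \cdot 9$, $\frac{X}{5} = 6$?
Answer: $124200$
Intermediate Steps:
$X = 30$ ($X = 5 \cdot 6 = 30$)
$I = 4140$ ($I = 460 \cdot 9 = 4140$)
$I X = 4140 \cdot 30 = 124200$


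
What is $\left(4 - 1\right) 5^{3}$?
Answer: $375$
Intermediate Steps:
$\left(4 - 1\right) 5^{3} = \left(4 - 1\right) 125 = 3 \cdot 125 = 375$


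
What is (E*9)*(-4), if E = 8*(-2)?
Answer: 576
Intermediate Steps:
E = -16
(E*9)*(-4) = -16*9*(-4) = -144*(-4) = 576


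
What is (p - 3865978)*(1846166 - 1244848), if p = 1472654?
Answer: -1439148801032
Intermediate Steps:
(p - 3865978)*(1846166 - 1244848) = (1472654 - 3865978)*(1846166 - 1244848) = -2393324*601318 = -1439148801032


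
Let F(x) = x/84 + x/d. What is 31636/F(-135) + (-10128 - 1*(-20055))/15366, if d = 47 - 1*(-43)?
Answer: -4536820693/445614 ≈ -10181.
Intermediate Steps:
d = 90 (d = 47 + 43 = 90)
F(x) = 29*x/1260 (F(x) = x/84 + x/90 = 29*x/1260)
31636/F(-135) + (-10128 - 1*(-20055))/15366 = 31636/(((29/1260)*(-135))) + (-10128 - 1*(-20055))/15366 = 31636/(-87/28) + (-10128 + 20055)*(1/15366) = 31636*(-28/87) + 9927*(1/15366) = -885808/87 + 3309/5122 = -4536820693/445614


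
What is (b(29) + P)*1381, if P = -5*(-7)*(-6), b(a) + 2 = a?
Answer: -252723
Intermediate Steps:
b(a) = -2 + a
P = -210 (P = 35*(-6) = -210)
(b(29) + P)*1381 = ((-2 + 29) - 210)*1381 = (27 - 210)*1381 = -183*1381 = -252723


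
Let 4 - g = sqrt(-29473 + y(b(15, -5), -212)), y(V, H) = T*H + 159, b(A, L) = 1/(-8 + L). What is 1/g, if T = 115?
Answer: 2/26855 + 3*I*sqrt(5966)/53710 ≈ 7.4474e-5 + 0.0043143*I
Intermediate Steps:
y(V, H) = 159 + 115*H (y(V, H) = 115*H + 159 = 159 + 115*H)
g = 4 - 3*I*sqrt(5966) (g = 4 - sqrt(-29473 + (159 + 115*(-212))) = 4 - sqrt(-29473 + (159 - 24380)) = 4 - sqrt(-29473 - 24221) = 4 - sqrt(-53694) = 4 - 3*I*sqrt(5966) ≈ 4.0 - 231.72*I)
1/g = 1/(4 - 3*I*sqrt(5966))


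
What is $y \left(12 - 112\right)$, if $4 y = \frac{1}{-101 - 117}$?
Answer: $\frac{25}{218} \approx 0.11468$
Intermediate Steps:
$y = - \frac{1}{872}$ ($y = \frac{1}{4 \left(-101 - 117\right)} = \frac{1}{4 \left(-218\right)} = \frac{1}{4} \left(- \frac{1}{218}\right) = - \frac{1}{872} \approx -0.0011468$)
$y \left(12 - 112\right) = - \frac{12 - 112}{872} = \left(- \frac{1}{872}\right) \left(-100\right) = \frac{25}{218}$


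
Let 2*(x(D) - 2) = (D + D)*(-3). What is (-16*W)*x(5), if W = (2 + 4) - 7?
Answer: -208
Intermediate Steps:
x(D) = 2 - 3*D (x(D) = 2 + ((D + D)*(-3))/2 = 2 + ((2*D)*(-3))/2 = 2 + (-6*D)/2 = 2 - 3*D)
W = -1 (W = 6 - 7 = -1)
(-16*W)*x(5) = (-16*(-1))*(2 - 3*5) = 16*(2 - 15) = 16*(-13) = -208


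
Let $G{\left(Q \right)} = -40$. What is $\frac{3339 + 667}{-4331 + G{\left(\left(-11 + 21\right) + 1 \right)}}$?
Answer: $- \frac{4006}{4371} \approx -0.9165$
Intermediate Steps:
$\frac{3339 + 667}{-4331 + G{\left(\left(-11 + 21\right) + 1 \right)}} = \frac{3339 + 667}{-4331 - 40} = \frac{4006}{-4371} = 4006 \left(- \frac{1}{4371}\right) = - \frac{4006}{4371}$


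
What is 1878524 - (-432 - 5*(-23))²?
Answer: 1778035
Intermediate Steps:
1878524 - (-432 - 5*(-23))² = 1878524 - (-432 + 115)² = 1878524 - 1*(-317)² = 1878524 - 1*100489 = 1878524 - 100489 = 1778035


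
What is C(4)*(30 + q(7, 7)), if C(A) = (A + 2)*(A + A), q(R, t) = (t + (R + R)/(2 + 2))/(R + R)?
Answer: 1476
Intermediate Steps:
q(R, t) = (t + R/2)/(2*R) (q(R, t) = (t + (2*R)/4)/((2*R)) = (t + (2*R)*(¼))*(1/(2*R)) = (t + R/2)*(1/(2*R)) = (t + R/2)/(2*R))
C(A) = 2*A*(2 + A) (C(A) = (2 + A)*(2*A) = 2*A*(2 + A))
C(4)*(30 + q(7, 7)) = (2*4*(2 + 4))*(30 + (¼)*(7 + 2*7)/7) = (2*4*6)*(30 + (¼)*(⅐)*(7 + 14)) = 48*(30 + (¼)*(⅐)*21) = 48*(30 + ¾) = 48*(123/4) = 1476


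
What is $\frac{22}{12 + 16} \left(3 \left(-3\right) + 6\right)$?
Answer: $- \frac{33}{14} \approx -2.3571$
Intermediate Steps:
$\frac{22}{12 + 16} \left(3 \left(-3\right) + 6\right) = \frac{22}{28} \left(-9 + 6\right) = 22 \cdot \frac{1}{28} \left(-3\right) = \frac{11}{14} \left(-3\right) = - \frac{33}{14}$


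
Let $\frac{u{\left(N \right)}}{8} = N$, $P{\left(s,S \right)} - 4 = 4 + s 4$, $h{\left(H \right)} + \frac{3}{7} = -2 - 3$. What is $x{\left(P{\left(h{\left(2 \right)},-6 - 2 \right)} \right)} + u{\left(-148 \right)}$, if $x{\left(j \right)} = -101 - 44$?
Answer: $-1329$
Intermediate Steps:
$h{\left(H \right)} = - \frac{38}{7}$ ($h{\left(H \right)} = - \frac{3}{7} - 5 = - \frac{38}{7}$)
$P{\left(s,S \right)} = 8 + 4 s$ ($P{\left(s,S \right)} = 4 + \left(4 + s 4\right) = 4 + \left(4 + 4 s\right) = 8 + 4 s$)
$u{\left(N \right)} = 8 N$
$x{\left(j \right)} = -145$
$x{\left(P{\left(h{\left(2 \right)},-6 - 2 \right)} \right)} + u{\left(-148 \right)} = -145 + 8 \left(-148\right) = -145 - 1184 = -1329$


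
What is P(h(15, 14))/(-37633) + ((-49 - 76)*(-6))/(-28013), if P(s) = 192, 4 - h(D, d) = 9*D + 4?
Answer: -33603246/1054213229 ≈ -0.031875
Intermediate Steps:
h(D, d) = -9*D (h(D, d) = 4 - (9*D + 4) = 4 - (4 + 9*D) = 4 + (-4 - 9*D) = -9*D)
P(h(15, 14))/(-37633) + ((-49 - 76)*(-6))/(-28013) = 192/(-37633) + ((-49 - 76)*(-6))/(-28013) = 192*(-1/37633) - 125*(-6)*(-1/28013) = -192/37633 + 750*(-1/28013) = -192/37633 - 750/28013 = -33603246/1054213229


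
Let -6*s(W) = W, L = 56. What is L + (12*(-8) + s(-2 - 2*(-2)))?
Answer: -121/3 ≈ -40.333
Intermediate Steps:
s(W) = -W/6
L + (12*(-8) + s(-2 - 2*(-2))) = 56 + (12*(-8) - (-2 - 2*(-2))/6) = 56 + (-96 - (-2 + 4)/6) = 56 + (-96 - ⅙*2) = 56 + (-96 - ⅓) = 56 - 289/3 = -121/3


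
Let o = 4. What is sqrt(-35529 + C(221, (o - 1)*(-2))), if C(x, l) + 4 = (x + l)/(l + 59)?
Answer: 3*I*sqrt(11088978)/53 ≈ 188.49*I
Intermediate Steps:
C(x, l) = -4 + (l + x)/(59 + l) (C(x, l) = -4 + (x + l)/(l + 59) = -4 + (l + x)/(59 + l))
sqrt(-35529 + C(221, (o - 1)*(-2))) = sqrt(-35529 + (-236 + 221 - 3*(4 - 1)*(-2))/(59 + (4 - 1)*(-2))) = sqrt(-35529 + (-236 + 221 - 9*(-2))/(59 + 3*(-2))) = sqrt(-35529 + (-236 + 221 - 3*(-6))/(59 - 6)) = sqrt(-35529 + (-236 + 221 + 18)/53) = sqrt(-35529 + (1/53)*3) = sqrt(-35529 + 3/53) = sqrt(-1883034/53) = 3*I*sqrt(11088978)/53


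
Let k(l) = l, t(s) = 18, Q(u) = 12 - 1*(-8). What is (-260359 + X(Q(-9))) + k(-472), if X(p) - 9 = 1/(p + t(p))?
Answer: -9911235/38 ≈ -2.6082e+5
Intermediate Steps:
Q(u) = 20 (Q(u) = 12 + 8 = 20)
X(p) = 9 + 1/(18 + p) (X(p) = 9 + 1/(p + 18) = 9 + 1/(18 + p))
(-260359 + X(Q(-9))) + k(-472) = (-260359 + (163 + 9*20)/(18 + 20)) - 472 = (-260359 + (163 + 180)/38) - 472 = (-260359 + (1/38)*343) - 472 = (-260359 + 343/38) - 472 = -9893299/38 - 472 = -9911235/38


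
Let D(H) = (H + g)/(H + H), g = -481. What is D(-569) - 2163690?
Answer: -1231139085/569 ≈ -2.1637e+6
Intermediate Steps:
D(H) = (-481 + H)/(2*H) (D(H) = (H - 481)/(H + H) = (-481 + H)/((2*H)) = (-481 + H)*(1/(2*H)) = (-481 + H)/(2*H))
D(-569) - 2163690 = (1/2)*(-481 - 569)/(-569) - 2163690 = (1/2)*(-1/569)*(-1050) - 2163690 = 525/569 - 2163690 = -1231139085/569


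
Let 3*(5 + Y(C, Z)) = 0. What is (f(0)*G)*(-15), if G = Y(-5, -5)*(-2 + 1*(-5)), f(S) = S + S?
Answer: 0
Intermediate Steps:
Y(C, Z) = -5 (Y(C, Z) = -5 + (⅓)*0 = -5 + 0 = -5)
f(S) = 2*S
G = 35 (G = -5*(-2 + 1*(-5)) = -5*(-2 - 5) = -5*(-7) = 35)
(f(0)*G)*(-15) = ((2*0)*35)*(-15) = (0*35)*(-15) = 0*(-15) = 0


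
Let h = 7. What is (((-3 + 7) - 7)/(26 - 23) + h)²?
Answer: 36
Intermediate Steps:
(((-3 + 7) - 7)/(26 - 23) + h)² = (((-3 + 7) - 7)/(26 - 23) + 7)² = ((4 - 7)/3 + 7)² = (-3*⅓ + 7)² = (-1 + 7)² = 6² = 36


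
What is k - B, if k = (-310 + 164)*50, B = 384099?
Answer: -391399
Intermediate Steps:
k = -7300 (k = -146*50 = -7300)
k - B = -7300 - 1*384099 = -7300 - 384099 = -391399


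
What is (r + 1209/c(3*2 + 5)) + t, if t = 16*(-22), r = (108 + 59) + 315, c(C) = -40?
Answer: 3991/40 ≈ 99.775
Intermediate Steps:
r = 482 (r = 167 + 315 = 482)
t = -352
(r + 1209/c(3*2 + 5)) + t = (482 + 1209/(-40)) - 352 = (482 + 1209*(-1/40)) - 352 = (482 - 1209/40) - 352 = 18071/40 - 352 = 3991/40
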